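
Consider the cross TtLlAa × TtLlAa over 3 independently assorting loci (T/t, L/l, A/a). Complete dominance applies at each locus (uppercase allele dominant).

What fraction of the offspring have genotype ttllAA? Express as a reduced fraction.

TtLlAa gametes: TLA×1, TLa×1, TlA×1, Tla×1, tLA×1, tLa×1, tlA×1, tla×1
TtLlAa gametes: TLA×1, TLa×1, TlA×1, Tla×1, tLA×1, tLa×1, tlA×1, tla×1
TtLlAa×TtLlAa grid (8·8=64): TTLLAA=1 TTLLAa=2 TTLLaa=1 TTLlAA=2 TTLlAa=4 TTLlaa=2 TTllAA=1 TTllAa=2 TTllaa=1 TtLLAA=2 TtLLAa=4 TtLLaa=2 TtLlAA=4 TtLlAa=8 TtLlaa=4 TtllAA=2 TtllAa=4 Ttllaa=2 ttLLAA=1 ttLLAa=2 ttLLaa=1 ttLlAA=2 ttLlAa=4 ttLlaa=2 ttllAA=1 ttllAa=2 ttllaa=1
ttllAA hits 1/64; gcd=1; 1÷1/64÷1 = 1/64

P(ttllAA) = 1/64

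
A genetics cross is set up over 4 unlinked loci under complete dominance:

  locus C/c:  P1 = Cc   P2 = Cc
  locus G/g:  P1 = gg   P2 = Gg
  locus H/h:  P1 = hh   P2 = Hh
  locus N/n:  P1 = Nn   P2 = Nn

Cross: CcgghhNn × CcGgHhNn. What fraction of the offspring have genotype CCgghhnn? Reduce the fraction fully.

CcgghhNn gametes: CghN×4, Cghn×4, cghN×4, cghn×4
CcGgHhNn gametes: CGHN×1, CGHn×1, CGhN×1, CGhn×1, CgHN×1, CgHn×1, CghN×1, Cghn×1, cGHN×1, cGHn×1, cGhN×1, cGhn×1, cgHN×1, cgHn×1, cghN×1, cghn×1
CcgghhNn×CcGgHhNn grid (16·16=256): CCGgHhNN=4 CCGgHhNn=8 CCGgHhnn=4 CCGghhNN=4 CCGghhNn=8 CCGghhnn=4 CCggHhNN=4 CCggHhNn=8 CCggHhnn=4 CCgghhNN=4 CCgghhNn=8 CCgghhnn=4 CcGgHhNN=8 CcGgHhNn=16 CcGgHhnn=8 CcGghhNN=8 CcGghhNn=16 CcGghhnn=8 CcggHhNN=8 CcggHhNn=16 CcggHhnn=8 CcgghhNN=8 CcgghhNn=16 Ccgghhnn=8 ccGgHhNN=4 ccGgHhNn=8 ccGgHhnn=4 ccGghhNN=4 ccGghhNn=8 ccGghhnn=4 ccggHhNN=4 ccggHhNn=8 ccggHhnn=4 ccgghhNN=4 ccgghhNn=8 ccgghhnn=4
CCgghhnn hits 4/256; gcd=4; 4÷4/256÷4 = 1/64

P(CCgghhnn) = 1/64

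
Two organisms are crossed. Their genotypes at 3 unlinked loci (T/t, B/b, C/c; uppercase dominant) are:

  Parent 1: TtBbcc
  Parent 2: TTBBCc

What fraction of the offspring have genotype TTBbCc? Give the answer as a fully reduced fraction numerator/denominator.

TtBbcc gametes: TBc×2, Tbc×2, tBc×2, tbc×2
TTBBCc gametes: TBC×4, TBc×4
TtBbcc×TTBBCc grid (8·8=64): TTBBCc=8 TTBBcc=8 TTBbCc=8 TTBbcc=8 TtBBCc=8 TtBBcc=8 TtBbCc=8 TtBbcc=8
TTBbCc hits 8/64; gcd=8; 8÷8/64÷8 = 1/8

P(TTBbCc) = 1/8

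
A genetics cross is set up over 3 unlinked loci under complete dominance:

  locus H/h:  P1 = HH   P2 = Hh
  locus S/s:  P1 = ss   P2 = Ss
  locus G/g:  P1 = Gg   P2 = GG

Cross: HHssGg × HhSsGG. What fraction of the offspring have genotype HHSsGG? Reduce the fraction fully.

P(HHSsGG) = 1/8

HHssGg gametes: HsG×4, Hsg×4
HhSsGG gametes: HSG×2, HsG×2, hSG×2, hsG×2
HHssGg×HhSsGG grid (8·8=64): HHSsGG=8 HHSsGg=8 HHssGG=8 HHssGg=8 HhSsGG=8 HhSsGg=8 HhssGG=8 HhssGg=8
HHSsGG hits 8/64; gcd=8; 8÷8/64÷8 = 1/8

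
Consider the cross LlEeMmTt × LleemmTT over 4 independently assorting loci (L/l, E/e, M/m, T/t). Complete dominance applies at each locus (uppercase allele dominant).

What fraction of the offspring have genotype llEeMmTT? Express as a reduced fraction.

LlEeMmTt gametes: LEMT×1, LEMt×1, LEmT×1, LEmt×1, LeMT×1, LeMt×1, LemT×1, Lemt×1, lEMT×1, lEMt×1, lEmT×1, lEmt×1, leMT×1, leMt×1, lemT×1, lemt×1
LleemmTT gametes: LemT×8, lemT×8
LlEeMmTt×LleemmTT grid (16·16=256): LLEeMmTT=8 LLEeMmTt=8 LLEemmTT=8 LLEemmTt=8 LLeeMmTT=8 LLeeMmTt=8 LLeemmTT=8 LLeemmTt=8 LlEeMmTT=16 LlEeMmTt=16 LlEemmTT=16 LlEemmTt=16 LleeMmTT=16 LleeMmTt=16 LleemmTT=16 LleemmTt=16 llEeMmTT=8 llEeMmTt=8 llEemmTT=8 llEemmTt=8 lleeMmTT=8 lleeMmTt=8 lleemmTT=8 lleemmTt=8
llEeMmTT hits 8/256; gcd=8; 8÷8/256÷8 = 1/32

P(llEeMmTT) = 1/32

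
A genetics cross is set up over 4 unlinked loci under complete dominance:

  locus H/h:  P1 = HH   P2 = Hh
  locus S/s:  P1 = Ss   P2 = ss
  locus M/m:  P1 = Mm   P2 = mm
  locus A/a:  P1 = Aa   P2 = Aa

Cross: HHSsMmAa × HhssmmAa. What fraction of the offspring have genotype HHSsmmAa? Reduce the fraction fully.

HHSsMmAa gametes: HSMA×2, HSMa×2, HSmA×2, HSma×2, HsMA×2, HsMa×2, HsmA×2, Hsma×2
HhssmmAa gametes: HsmA×4, Hsma×4, hsmA×4, hsma×4
HHSsMmAa×HhssmmAa grid (16·16=256): HHSsMmAA=8 HHSsMmAa=16 HHSsMmaa=8 HHSsmmAA=8 HHSsmmAa=16 HHSsmmaa=8 HHssMmAA=8 HHssMmAa=16 HHssMmaa=8 HHssmmAA=8 HHssmmAa=16 HHssmmaa=8 HhSsMmAA=8 HhSsMmAa=16 HhSsMmaa=8 HhSsmmAA=8 HhSsmmAa=16 HhSsmmaa=8 HhssMmAA=8 HhssMmAa=16 HhssMmaa=8 HhssmmAA=8 HhssmmAa=16 Hhssmmaa=8
HHSsmmAa hits 16/256; gcd=16; 16÷16/256÷16 = 1/16

P(HHSsmmAa) = 1/16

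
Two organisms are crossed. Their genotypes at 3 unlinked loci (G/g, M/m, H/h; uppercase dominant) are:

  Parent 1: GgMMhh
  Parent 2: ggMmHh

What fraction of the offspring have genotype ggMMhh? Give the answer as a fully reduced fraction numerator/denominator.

GgMMhh gametes: GMh×4, gMh×4
ggMmHh gametes: gMH×2, gMh×2, gmH×2, gmh×2
GgMMhh×ggMmHh grid (8·8=64): GgMMHh=8 GgMMhh=8 GgMmHh=8 GgMmhh=8 ggMMHh=8 ggMMhh=8 ggMmHh=8 ggMmhh=8
ggMMhh hits 8/64; gcd=8; 8÷8/64÷8 = 1/8

P(ggMMhh) = 1/8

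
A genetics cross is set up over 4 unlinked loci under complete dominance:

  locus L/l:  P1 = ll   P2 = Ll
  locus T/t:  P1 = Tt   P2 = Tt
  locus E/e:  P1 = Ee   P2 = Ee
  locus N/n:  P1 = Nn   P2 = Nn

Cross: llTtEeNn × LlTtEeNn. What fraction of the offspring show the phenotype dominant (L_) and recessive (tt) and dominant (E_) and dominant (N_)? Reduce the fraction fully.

P(L_ tt E_ N_) = 9/128

llTtEeNn gametes: lTEN×2, lTEn×2, lTeN×2, lTen×2, ltEN×2, ltEn×2, lteN×2, lten×2
LlTtEeNn gametes: LTEN×1, LTEn×1, LTeN×1, LTen×1, LtEN×1, LtEn×1, LteN×1, Lten×1, lTEN×1, lTEn×1, lTeN×1, lTen×1, ltEN×1, ltEn×1, lteN×1, lten×1
llTtEeNn×LlTtEeNn grid (16·16=256): LlTTEENN=2 LlTTEENn=4 LlTTEEnn=2 LlTTEeNN=4 LlTTEeNn=8 LlTTEenn=4 LlTTeeNN=2 LlTTeeNn=4 LlTTeenn=2 LlTtEENN=4 LlTtEENn=8 LlTtEEnn=4 LlTtEeNN=8 LlTtEeNn=16 LlTtEenn=8 LlTteeNN=4 LlTteeNn=8 LlTteenn=4 LlttEENN=2 LlttEENn=4 LlttEEnn=2 LlttEeNN=4 LlttEeNn=8 LlttEenn=4 LltteeNN=2 LltteeNn=4 Lltteenn=2 llTTEENN=2 llTTEENn=4 llTTEEnn=2 llTTEeNN=4 llTTEeNn=8 llTTEenn=4 llTTeeNN=2 llTTeeNn=4 llTTeenn=2 llTtEENN=4 llTtEENn=8 llTtEEnn=4 llTtEeNN=8 llTtEeNn=16 llTtEenn=8 llTteeNN=4 llTteeNn=8 llTteenn=4 llttEENN=2 llttEENn=4 llttEEnn=2 llttEeNN=4 llttEeNn=8 llttEenn=4 lltteeNN=2 lltteeNn=4 lltteenn=2
L_ tt E_ N_ hits 18/256; gcd=2; 18÷2/256÷2 = 9/128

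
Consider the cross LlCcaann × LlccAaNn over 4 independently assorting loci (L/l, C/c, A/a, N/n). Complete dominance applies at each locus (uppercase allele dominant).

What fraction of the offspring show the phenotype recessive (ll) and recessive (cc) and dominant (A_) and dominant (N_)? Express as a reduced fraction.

P(ll cc A_ N_) = 1/32

LlCcaann gametes: LCan×4, Lcan×4, lCan×4, lcan×4
LlccAaNn gametes: LcAN×2, LcAn×2, LcaN×2, Lcan×2, lcAN×2, lcAn×2, lcaN×2, lcan×2
LlCcaann×LlccAaNn grid (16·16=256): LLCcAaNn=8 LLCcAann=8 LLCcaaNn=8 LLCcaann=8 LLccAaNn=8 LLccAann=8 LLccaaNn=8 LLccaann=8 LlCcAaNn=16 LlCcAann=16 LlCcaaNn=16 LlCcaann=16 LlccAaNn=16 LlccAann=16 LlccaaNn=16 Llccaann=16 llCcAaNn=8 llCcAann=8 llCcaaNn=8 llCcaann=8 llccAaNn=8 llccAann=8 llccaaNn=8 llccaann=8
ll cc A_ N_ hits 8/256; gcd=8; 8÷8/256÷8 = 1/32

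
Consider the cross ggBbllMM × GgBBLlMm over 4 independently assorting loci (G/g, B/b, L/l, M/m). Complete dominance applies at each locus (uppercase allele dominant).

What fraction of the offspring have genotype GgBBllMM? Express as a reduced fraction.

P(GgBBllMM) = 1/16

ggBbllMM gametes: gBlM×8, gblM×8
GgBBLlMm gametes: GBLM×2, GBLm×2, GBlM×2, GBlm×2, gBLM×2, gBLm×2, gBlM×2, gBlm×2
ggBbllMM×GgBBLlMm grid (16·16=256): GgBBLlMM=16 GgBBLlMm=16 GgBBllMM=16 GgBBllMm=16 GgBbLlMM=16 GgBbLlMm=16 GgBbllMM=16 GgBbllMm=16 ggBBLlMM=16 ggBBLlMm=16 ggBBllMM=16 ggBBllMm=16 ggBbLlMM=16 ggBbLlMm=16 ggBbllMM=16 ggBbllMm=16
GgBBllMM hits 16/256; gcd=16; 16÷16/256÷16 = 1/16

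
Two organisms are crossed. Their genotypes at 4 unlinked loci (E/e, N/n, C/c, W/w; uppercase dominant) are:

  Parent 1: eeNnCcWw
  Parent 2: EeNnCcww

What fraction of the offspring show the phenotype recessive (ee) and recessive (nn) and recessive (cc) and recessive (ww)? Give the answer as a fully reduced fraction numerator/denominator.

P(ee nn cc ww) = 1/64

eeNnCcWw gametes: eNCW×2, eNCw×2, eNcW×2, eNcw×2, enCW×2, enCw×2, encW×2, encw×2
EeNnCcww gametes: ENCw×2, ENcw×2, EnCw×2, Encw×2, eNCw×2, eNcw×2, enCw×2, encw×2
eeNnCcWw×EeNnCcww grid (16·16=256): EeNNCCWw=4 EeNNCCww=4 EeNNCcWw=8 EeNNCcww=8 EeNNccWw=4 EeNNccww=4 EeNnCCWw=8 EeNnCCww=8 EeNnCcWw=16 EeNnCcww=16 EeNnccWw=8 EeNnccww=8 EennCCWw=4 EennCCww=4 EennCcWw=8 EennCcww=8 EennccWw=4 Eennccww=4 eeNNCCWw=4 eeNNCCww=4 eeNNCcWw=8 eeNNCcww=8 eeNNccWw=4 eeNNccww=4 eeNnCCWw=8 eeNnCCww=8 eeNnCcWw=16 eeNnCcww=16 eeNnccWw=8 eeNnccww=8 eennCCWw=4 eennCCww=4 eennCcWw=8 eennCcww=8 eennccWw=4 eennccww=4
ee nn cc ww hits 4/256; gcd=4; 4÷4/256÷4 = 1/64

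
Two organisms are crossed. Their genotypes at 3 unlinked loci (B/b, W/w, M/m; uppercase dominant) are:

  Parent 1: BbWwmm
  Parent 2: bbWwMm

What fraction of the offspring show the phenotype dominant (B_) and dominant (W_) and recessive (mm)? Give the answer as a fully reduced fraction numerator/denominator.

P(B_ W_ mm) = 3/16

BbWwmm gametes: BWm×2, Bwm×2, bWm×2, bwm×2
bbWwMm gametes: bWM×2, bWm×2, bwM×2, bwm×2
BbWwmm×bbWwMm grid (8·8=64): BbWWMm=4 BbWWmm=4 BbWwMm=8 BbWwmm=8 BbwwMm=4 Bbwwmm=4 bbWWMm=4 bbWWmm=4 bbWwMm=8 bbWwmm=8 bbwwMm=4 bbwwmm=4
B_ W_ mm hits 12/64; gcd=4; 12÷4/64÷4 = 3/16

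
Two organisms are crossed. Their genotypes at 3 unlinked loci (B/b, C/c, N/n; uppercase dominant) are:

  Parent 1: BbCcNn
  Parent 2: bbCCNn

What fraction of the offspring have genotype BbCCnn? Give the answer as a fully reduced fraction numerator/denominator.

BbCcNn gametes: BCN×1, BCn×1, BcN×1, Bcn×1, bCN×1, bCn×1, bcN×1, bcn×1
bbCCNn gametes: bCN×4, bCn×4
BbCcNn×bbCCNn grid (8·8=64): BbCCNN=4 BbCCNn=8 BbCCnn=4 BbCcNN=4 BbCcNn=8 BbCcnn=4 bbCCNN=4 bbCCNn=8 bbCCnn=4 bbCcNN=4 bbCcNn=8 bbCcnn=4
BbCCnn hits 4/64; gcd=4; 4÷4/64÷4 = 1/16

P(BbCCnn) = 1/16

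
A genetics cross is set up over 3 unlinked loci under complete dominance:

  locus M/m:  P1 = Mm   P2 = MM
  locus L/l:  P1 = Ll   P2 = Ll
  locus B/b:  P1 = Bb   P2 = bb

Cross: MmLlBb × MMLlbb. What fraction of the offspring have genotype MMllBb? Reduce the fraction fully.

P(MMllBb) = 1/16

MmLlBb gametes: MLB×1, MLb×1, MlB×1, Mlb×1, mLB×1, mLb×1, mlB×1, mlb×1
MMLlbb gametes: MLb×4, Mlb×4
MmLlBb×MMLlbb grid (8·8=64): MMLLBb=4 MMLLbb=4 MMLlBb=8 MMLlbb=8 MMllBb=4 MMllbb=4 MmLLBb=4 MmLLbb=4 MmLlBb=8 MmLlbb=8 MmllBb=4 Mmllbb=4
MMllBb hits 4/64; gcd=4; 4÷4/64÷4 = 1/16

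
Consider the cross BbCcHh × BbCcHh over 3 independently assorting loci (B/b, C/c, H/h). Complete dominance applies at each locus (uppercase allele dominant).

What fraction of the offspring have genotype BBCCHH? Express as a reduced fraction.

BbCcHh gametes: BCH×1, BCh×1, BcH×1, Bch×1, bCH×1, bCh×1, bcH×1, bch×1
BbCcHh gametes: BCH×1, BCh×1, BcH×1, Bch×1, bCH×1, bCh×1, bcH×1, bch×1
BbCcHh×BbCcHh grid (8·8=64): BBCCHH=1 BBCCHh=2 BBCChh=1 BBCcHH=2 BBCcHh=4 BBCchh=2 BBccHH=1 BBccHh=2 BBcchh=1 BbCCHH=2 BbCCHh=4 BbCChh=2 BbCcHH=4 BbCcHh=8 BbCchh=4 BbccHH=2 BbccHh=4 Bbcchh=2 bbCCHH=1 bbCCHh=2 bbCChh=1 bbCcHH=2 bbCcHh=4 bbCchh=2 bbccHH=1 bbccHh=2 bbcchh=1
BBCCHH hits 1/64; gcd=1; 1÷1/64÷1 = 1/64

P(BBCCHH) = 1/64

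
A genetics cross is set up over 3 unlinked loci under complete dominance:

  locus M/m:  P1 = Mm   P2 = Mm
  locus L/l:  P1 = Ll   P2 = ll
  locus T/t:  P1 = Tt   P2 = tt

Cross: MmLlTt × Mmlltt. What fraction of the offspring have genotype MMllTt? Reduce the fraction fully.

P(MMllTt) = 1/16

MmLlTt gametes: MLT×1, MLt×1, MlT×1, Mlt×1, mLT×1, mLt×1, mlT×1, mlt×1
Mmlltt gametes: Mlt×4, mlt×4
MmLlTt×Mmlltt grid (8·8=64): MMLlTt=4 MMLltt=4 MMllTt=4 MMlltt=4 MmLlTt=8 MmLltt=8 MmllTt=8 Mmlltt=8 mmLlTt=4 mmLltt=4 mmllTt=4 mmlltt=4
MMllTt hits 4/64; gcd=4; 4÷4/64÷4 = 1/16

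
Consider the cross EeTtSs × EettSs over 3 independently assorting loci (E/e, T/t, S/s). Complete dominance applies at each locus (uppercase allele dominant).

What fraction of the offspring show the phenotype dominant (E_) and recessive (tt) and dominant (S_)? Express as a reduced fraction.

P(E_ tt S_) = 9/32

EeTtSs gametes: ETS×1, ETs×1, EtS×1, Ets×1, eTS×1, eTs×1, etS×1, ets×1
EettSs gametes: EtS×2, Ets×2, etS×2, ets×2
EeTtSs×EettSs grid (8·8=64): EETtSS=2 EETtSs=4 EETtss=2 EEttSS=2 EEttSs=4 EEttss=2 EeTtSS=4 EeTtSs=8 EeTtss=4 EettSS=4 EettSs=8 Eettss=4 eeTtSS=2 eeTtSs=4 eeTtss=2 eettSS=2 eettSs=4 eettss=2
E_ tt S_ hits 18/64; gcd=2; 18÷2/64÷2 = 9/32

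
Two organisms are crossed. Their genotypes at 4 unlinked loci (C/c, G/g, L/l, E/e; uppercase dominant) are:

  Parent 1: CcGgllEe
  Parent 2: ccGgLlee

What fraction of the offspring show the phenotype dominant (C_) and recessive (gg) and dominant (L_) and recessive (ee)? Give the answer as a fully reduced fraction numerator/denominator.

CcGgllEe gametes: CGlE×2, CGle×2, CglE×2, Cgle×2, cGlE×2, cGle×2, cglE×2, cgle×2
ccGgLlee gametes: cGLe×4, cGle×4, cgLe×4, cgle×4
CcGgllEe×ccGgLlee grid (16·16=256): CcGGLlEe=8 CcGGLlee=8 CcGGllEe=8 CcGGllee=8 CcGgLlEe=16 CcGgLlee=16 CcGgllEe=16 CcGgllee=16 CcggLlEe=8 CcggLlee=8 CcggllEe=8 Ccggllee=8 ccGGLlEe=8 ccGGLlee=8 ccGGllEe=8 ccGGllee=8 ccGgLlEe=16 ccGgLlee=16 ccGgllEe=16 ccGgllee=16 ccggLlEe=8 ccggLlee=8 ccggllEe=8 ccggllee=8
C_ gg L_ ee hits 8/256; gcd=8; 8÷8/256÷8 = 1/32

P(C_ gg L_ ee) = 1/32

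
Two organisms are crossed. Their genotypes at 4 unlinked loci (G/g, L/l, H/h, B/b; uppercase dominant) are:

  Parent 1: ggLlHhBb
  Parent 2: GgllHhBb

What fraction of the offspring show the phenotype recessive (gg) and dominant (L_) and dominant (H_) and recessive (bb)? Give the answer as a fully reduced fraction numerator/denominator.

ggLlHhBb gametes: gLHB×2, gLHb×2, gLhB×2, gLhb×2, glHB×2, glHb×2, glhB×2, glhb×2
GgllHhBb gametes: GlHB×2, GlHb×2, GlhB×2, Glhb×2, glHB×2, glHb×2, glhB×2, glhb×2
ggLlHhBb×GgllHhBb grid (16·16=256): GgLlHHBB=4 GgLlHHBb=8 GgLlHHbb=4 GgLlHhBB=8 GgLlHhBb=16 GgLlHhbb=8 GgLlhhBB=4 GgLlhhBb=8 GgLlhhbb=4 GgllHHBB=4 GgllHHBb=8 GgllHHbb=4 GgllHhBB=8 GgllHhBb=16 GgllHhbb=8 GgllhhBB=4 GgllhhBb=8 Ggllhhbb=4 ggLlHHBB=4 ggLlHHBb=8 ggLlHHbb=4 ggLlHhBB=8 ggLlHhBb=16 ggLlHhbb=8 ggLlhhBB=4 ggLlhhBb=8 ggLlhhbb=4 ggllHHBB=4 ggllHHBb=8 ggllHHbb=4 ggllHhBB=8 ggllHhBb=16 ggllHhbb=8 ggllhhBB=4 ggllhhBb=8 ggllhhbb=4
gg L_ H_ bb hits 12/256; gcd=4; 12÷4/256÷4 = 3/64

P(gg L_ H_ bb) = 3/64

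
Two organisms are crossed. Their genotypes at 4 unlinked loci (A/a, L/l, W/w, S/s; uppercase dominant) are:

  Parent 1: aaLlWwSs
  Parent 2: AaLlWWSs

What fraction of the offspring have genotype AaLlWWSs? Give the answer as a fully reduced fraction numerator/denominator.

P(AaLlWWSs) = 1/16

aaLlWwSs gametes: aLWS×2, aLWs×2, aLwS×2, aLws×2, alWS×2, alWs×2, alwS×2, alws×2
AaLlWWSs gametes: ALWS×2, ALWs×2, AlWS×2, AlWs×2, aLWS×2, aLWs×2, alWS×2, alWs×2
aaLlWwSs×AaLlWWSs grid (16·16=256): AaLLWWSS=4 AaLLWWSs=8 AaLLWWss=4 AaLLWwSS=4 AaLLWwSs=8 AaLLWwss=4 AaLlWWSS=8 AaLlWWSs=16 AaLlWWss=8 AaLlWwSS=8 AaLlWwSs=16 AaLlWwss=8 AallWWSS=4 AallWWSs=8 AallWWss=4 AallWwSS=4 AallWwSs=8 AallWwss=4 aaLLWWSS=4 aaLLWWSs=8 aaLLWWss=4 aaLLWwSS=4 aaLLWwSs=8 aaLLWwss=4 aaLlWWSS=8 aaLlWWSs=16 aaLlWWss=8 aaLlWwSS=8 aaLlWwSs=16 aaLlWwss=8 aallWWSS=4 aallWWSs=8 aallWWss=4 aallWwSS=4 aallWwSs=8 aallWwss=4
AaLlWWSs hits 16/256; gcd=16; 16÷16/256÷16 = 1/16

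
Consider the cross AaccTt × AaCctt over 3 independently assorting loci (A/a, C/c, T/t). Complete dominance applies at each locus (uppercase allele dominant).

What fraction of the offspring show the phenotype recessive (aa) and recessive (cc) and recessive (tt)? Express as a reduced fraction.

AaccTt gametes: AcT×2, Act×2, acT×2, act×2
AaCctt gametes: ACt×2, Act×2, aCt×2, act×2
AaccTt×AaCctt grid (8·8=64): AACcTt=4 AACctt=4 AAccTt=4 AAcctt=4 AaCcTt=8 AaCctt=8 AaccTt=8 Aacctt=8 aaCcTt=4 aaCctt=4 aaccTt=4 aacctt=4
aa cc tt hits 4/64; gcd=4; 4÷4/64÷4 = 1/16

P(aa cc tt) = 1/16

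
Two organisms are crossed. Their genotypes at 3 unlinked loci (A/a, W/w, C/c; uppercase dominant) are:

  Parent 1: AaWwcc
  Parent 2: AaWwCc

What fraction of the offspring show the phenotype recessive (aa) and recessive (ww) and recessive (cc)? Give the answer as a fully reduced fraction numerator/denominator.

P(aa ww cc) = 1/32

AaWwcc gametes: AWc×2, Awc×2, aWc×2, awc×2
AaWwCc gametes: AWC×1, AWc×1, AwC×1, Awc×1, aWC×1, aWc×1, awC×1, awc×1
AaWwcc×AaWwCc grid (8·8=64): AAWWCc=2 AAWWcc=2 AAWwCc=4 AAWwcc=4 AAwwCc=2 AAwwcc=2 AaWWCc=4 AaWWcc=4 AaWwCc=8 AaWwcc=8 AawwCc=4 Aawwcc=4 aaWWCc=2 aaWWcc=2 aaWwCc=4 aaWwcc=4 aawwCc=2 aawwcc=2
aa ww cc hits 2/64; gcd=2; 2÷2/64÷2 = 1/32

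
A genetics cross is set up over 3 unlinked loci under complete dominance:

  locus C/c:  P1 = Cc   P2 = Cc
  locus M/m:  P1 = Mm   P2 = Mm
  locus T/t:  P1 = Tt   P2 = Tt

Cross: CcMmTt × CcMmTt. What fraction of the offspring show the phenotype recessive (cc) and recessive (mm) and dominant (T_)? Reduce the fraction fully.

CcMmTt gametes: CMT×1, CMt×1, CmT×1, Cmt×1, cMT×1, cMt×1, cmT×1, cmt×1
CcMmTt gametes: CMT×1, CMt×1, CmT×1, Cmt×1, cMT×1, cMt×1, cmT×1, cmt×1
CcMmTt×CcMmTt grid (8·8=64): CCMMTT=1 CCMMTt=2 CCMMtt=1 CCMmTT=2 CCMmTt=4 CCMmtt=2 CCmmTT=1 CCmmTt=2 CCmmtt=1 CcMMTT=2 CcMMTt=4 CcMMtt=2 CcMmTT=4 CcMmTt=8 CcMmtt=4 CcmmTT=2 CcmmTt=4 Ccmmtt=2 ccMMTT=1 ccMMTt=2 ccMMtt=1 ccMmTT=2 ccMmTt=4 ccMmtt=2 ccmmTT=1 ccmmTt=2 ccmmtt=1
cc mm T_ hits 3/64; gcd=1; 3÷1/64÷1 = 3/64

P(cc mm T_) = 3/64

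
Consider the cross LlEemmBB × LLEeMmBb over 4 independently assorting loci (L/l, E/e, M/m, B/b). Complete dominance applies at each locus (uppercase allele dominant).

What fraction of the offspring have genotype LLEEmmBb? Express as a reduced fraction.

P(LLEEmmBb) = 1/32

LlEemmBB gametes: LEmB×4, LemB×4, lEmB×4, lemB×4
LLEeMmBb gametes: LEMB×2, LEMb×2, LEmB×2, LEmb×2, LeMB×2, LeMb×2, LemB×2, Lemb×2
LlEemmBB×LLEeMmBb grid (16·16=256): LLEEMmBB=8 LLEEMmBb=8 LLEEmmBB=8 LLEEmmBb=8 LLEeMmBB=16 LLEeMmBb=16 LLEemmBB=16 LLEemmBb=16 LLeeMmBB=8 LLeeMmBb=8 LLeemmBB=8 LLeemmBb=8 LlEEMmBB=8 LlEEMmBb=8 LlEEmmBB=8 LlEEmmBb=8 LlEeMmBB=16 LlEeMmBb=16 LlEemmBB=16 LlEemmBb=16 LleeMmBB=8 LleeMmBb=8 LleemmBB=8 LleemmBb=8
LLEEmmBb hits 8/256; gcd=8; 8÷8/256÷8 = 1/32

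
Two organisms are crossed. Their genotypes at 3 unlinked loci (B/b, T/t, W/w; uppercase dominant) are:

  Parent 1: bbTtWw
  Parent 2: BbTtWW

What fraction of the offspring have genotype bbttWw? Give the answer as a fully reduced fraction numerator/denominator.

P(bbttWw) = 1/16

bbTtWw gametes: bTW×2, bTw×2, btW×2, btw×2
BbTtWW gametes: BTW×2, BtW×2, bTW×2, btW×2
bbTtWw×BbTtWW grid (8·8=64): BbTTWW=4 BbTTWw=4 BbTtWW=8 BbTtWw=8 BbttWW=4 BbttWw=4 bbTTWW=4 bbTTWw=4 bbTtWW=8 bbTtWw=8 bbttWW=4 bbttWw=4
bbttWw hits 4/64; gcd=4; 4÷4/64÷4 = 1/16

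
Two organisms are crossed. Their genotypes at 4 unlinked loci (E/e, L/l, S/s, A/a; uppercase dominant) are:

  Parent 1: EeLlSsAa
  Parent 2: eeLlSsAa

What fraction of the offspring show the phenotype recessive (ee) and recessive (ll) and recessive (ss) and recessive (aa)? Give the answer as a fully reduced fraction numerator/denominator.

EeLlSsAa gametes: ELSA×1, ELSa×1, ELsA×1, ELsa×1, ElSA×1, ElSa×1, ElsA×1, Elsa×1, eLSA×1, eLSa×1, eLsA×1, eLsa×1, elSA×1, elSa×1, elsA×1, elsa×1
eeLlSsAa gametes: eLSA×2, eLSa×2, eLsA×2, eLsa×2, elSA×2, elSa×2, elsA×2, elsa×2
EeLlSsAa×eeLlSsAa grid (16·16=256): EeLLSSAA=2 EeLLSSAa=4 EeLLSSaa=2 EeLLSsAA=4 EeLLSsAa=8 EeLLSsaa=4 EeLLssAA=2 EeLLssAa=4 EeLLssaa=2 EeLlSSAA=4 EeLlSSAa=8 EeLlSSaa=4 EeLlSsAA=8 EeLlSsAa=16 EeLlSsaa=8 EeLlssAA=4 EeLlssAa=8 EeLlssaa=4 EellSSAA=2 EellSSAa=4 EellSSaa=2 EellSsAA=4 EellSsAa=8 EellSsaa=4 EellssAA=2 EellssAa=4 Eellssaa=2 eeLLSSAA=2 eeLLSSAa=4 eeLLSSaa=2 eeLLSsAA=4 eeLLSsAa=8 eeLLSsaa=4 eeLLssAA=2 eeLLssAa=4 eeLLssaa=2 eeLlSSAA=4 eeLlSSAa=8 eeLlSSaa=4 eeLlSsAA=8 eeLlSsAa=16 eeLlSsaa=8 eeLlssAA=4 eeLlssAa=8 eeLlssaa=4 eellSSAA=2 eellSSAa=4 eellSSaa=2 eellSsAA=4 eellSsAa=8 eellSsaa=4 eellssAA=2 eellssAa=4 eellssaa=2
ee ll ss aa hits 2/256; gcd=2; 2÷2/256÷2 = 1/128

P(ee ll ss aa) = 1/128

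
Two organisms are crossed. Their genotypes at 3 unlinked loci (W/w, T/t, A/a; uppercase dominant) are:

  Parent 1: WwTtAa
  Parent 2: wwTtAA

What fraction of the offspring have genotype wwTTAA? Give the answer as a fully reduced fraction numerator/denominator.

WwTtAa gametes: WTA×1, WTa×1, WtA×1, Wta×1, wTA×1, wTa×1, wtA×1, wta×1
wwTtAA gametes: wTA×4, wtA×4
WwTtAa×wwTtAA grid (8·8=64): WwTTAA=4 WwTTAa=4 WwTtAA=8 WwTtAa=8 WwttAA=4 WwttAa=4 wwTTAA=4 wwTTAa=4 wwTtAA=8 wwTtAa=8 wwttAA=4 wwttAa=4
wwTTAA hits 4/64; gcd=4; 4÷4/64÷4 = 1/16

P(wwTTAA) = 1/16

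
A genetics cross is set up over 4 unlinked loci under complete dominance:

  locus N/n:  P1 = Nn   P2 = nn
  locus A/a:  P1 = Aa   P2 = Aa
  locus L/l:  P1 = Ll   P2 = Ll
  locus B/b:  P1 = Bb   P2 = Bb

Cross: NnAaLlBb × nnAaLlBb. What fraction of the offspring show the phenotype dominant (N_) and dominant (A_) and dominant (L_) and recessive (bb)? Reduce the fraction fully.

NnAaLlBb gametes: NALB×1, NALb×1, NAlB×1, NAlb×1, NaLB×1, NaLb×1, NalB×1, Nalb×1, nALB×1, nALb×1, nAlB×1, nAlb×1, naLB×1, naLb×1, nalB×1, nalb×1
nnAaLlBb gametes: nALB×2, nALb×2, nAlB×2, nAlb×2, naLB×2, naLb×2, nalB×2, nalb×2
NnAaLlBb×nnAaLlBb grid (16·16=256): NnAALLBB=2 NnAALLBb=4 NnAALLbb=2 NnAALlBB=4 NnAALlBb=8 NnAALlbb=4 NnAAllBB=2 NnAAllBb=4 NnAAllbb=2 NnAaLLBB=4 NnAaLLBb=8 NnAaLLbb=4 NnAaLlBB=8 NnAaLlBb=16 NnAaLlbb=8 NnAallBB=4 NnAallBb=8 NnAallbb=4 NnaaLLBB=2 NnaaLLBb=4 NnaaLLbb=2 NnaaLlBB=4 NnaaLlBb=8 NnaaLlbb=4 NnaallBB=2 NnaallBb=4 Nnaallbb=2 nnAALLBB=2 nnAALLBb=4 nnAALLbb=2 nnAALlBB=4 nnAALlBb=8 nnAALlbb=4 nnAAllBB=2 nnAAllBb=4 nnAAllbb=2 nnAaLLBB=4 nnAaLLBb=8 nnAaLLbb=4 nnAaLlBB=8 nnAaLlBb=16 nnAaLlbb=8 nnAallBB=4 nnAallBb=8 nnAallbb=4 nnaaLLBB=2 nnaaLLBb=4 nnaaLLbb=2 nnaaLlBB=4 nnaaLlBb=8 nnaaLlbb=4 nnaallBB=2 nnaallBb=4 nnaallbb=2
N_ A_ L_ bb hits 18/256; gcd=2; 18÷2/256÷2 = 9/128

P(N_ A_ L_ bb) = 9/128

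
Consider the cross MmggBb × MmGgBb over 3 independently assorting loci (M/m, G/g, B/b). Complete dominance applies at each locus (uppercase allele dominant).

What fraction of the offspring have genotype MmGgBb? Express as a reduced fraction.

P(MmGgBb) = 1/8

MmggBb gametes: MgB×2, Mgb×2, mgB×2, mgb×2
MmGgBb gametes: MGB×1, MGb×1, MgB×1, Mgb×1, mGB×1, mGb×1, mgB×1, mgb×1
MmggBb×MmGgBb grid (8·8=64): MMGgBB=2 MMGgBb=4 MMGgbb=2 MMggBB=2 MMggBb=4 MMggbb=2 MmGgBB=4 MmGgBb=8 MmGgbb=4 MmggBB=4 MmggBb=8 Mmggbb=4 mmGgBB=2 mmGgBb=4 mmGgbb=2 mmggBB=2 mmggBb=4 mmggbb=2
MmGgBb hits 8/64; gcd=8; 8÷8/64÷8 = 1/8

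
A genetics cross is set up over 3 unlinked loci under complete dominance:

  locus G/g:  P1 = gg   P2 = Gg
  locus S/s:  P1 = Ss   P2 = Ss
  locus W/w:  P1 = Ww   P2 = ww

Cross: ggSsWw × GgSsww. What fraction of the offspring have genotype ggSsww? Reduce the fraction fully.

ggSsWw gametes: gSW×2, gSw×2, gsW×2, gsw×2
GgSsww gametes: GSw×2, Gsw×2, gSw×2, gsw×2
ggSsWw×GgSsww grid (8·8=64): GgSSWw=4 GgSSww=4 GgSsWw=8 GgSsww=8 GgssWw=4 Ggssww=4 ggSSWw=4 ggSSww=4 ggSsWw=8 ggSsww=8 ggssWw=4 ggssww=4
ggSsww hits 8/64; gcd=8; 8÷8/64÷8 = 1/8

P(ggSsww) = 1/8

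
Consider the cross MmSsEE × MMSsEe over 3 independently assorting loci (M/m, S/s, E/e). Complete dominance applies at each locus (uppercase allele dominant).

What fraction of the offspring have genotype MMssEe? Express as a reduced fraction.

P(MMssEe) = 1/16

MmSsEE gametes: MSE×2, MsE×2, mSE×2, msE×2
MMSsEe gametes: MSE×2, MSe×2, MsE×2, Mse×2
MmSsEE×MMSsEe grid (8·8=64): MMSSEE=4 MMSSEe=4 MMSsEE=8 MMSsEe=8 MMssEE=4 MMssEe=4 MmSSEE=4 MmSSEe=4 MmSsEE=8 MmSsEe=8 MmssEE=4 MmssEe=4
MMssEe hits 4/64; gcd=4; 4÷4/64÷4 = 1/16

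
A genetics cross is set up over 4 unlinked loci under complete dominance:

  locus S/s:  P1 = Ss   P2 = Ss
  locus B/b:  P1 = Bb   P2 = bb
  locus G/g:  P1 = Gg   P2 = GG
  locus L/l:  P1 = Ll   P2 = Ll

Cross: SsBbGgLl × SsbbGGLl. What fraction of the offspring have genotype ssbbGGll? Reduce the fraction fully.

SsBbGgLl gametes: SBGL×1, SBGl×1, SBgL×1, SBgl×1, SbGL×1, SbGl×1, SbgL×1, Sbgl×1, sBGL×1, sBGl×1, sBgL×1, sBgl×1, sbGL×1, sbGl×1, sbgL×1, sbgl×1
SsbbGGLl gametes: SbGL×4, SbGl×4, sbGL×4, sbGl×4
SsBbGgLl×SsbbGGLl grid (16·16=256): SSBbGGLL=4 SSBbGGLl=8 SSBbGGll=4 SSBbGgLL=4 SSBbGgLl=8 SSBbGgll=4 SSbbGGLL=4 SSbbGGLl=8 SSbbGGll=4 SSbbGgLL=4 SSbbGgLl=8 SSbbGgll=4 SsBbGGLL=8 SsBbGGLl=16 SsBbGGll=8 SsBbGgLL=8 SsBbGgLl=16 SsBbGgll=8 SsbbGGLL=8 SsbbGGLl=16 SsbbGGll=8 SsbbGgLL=8 SsbbGgLl=16 SsbbGgll=8 ssBbGGLL=4 ssBbGGLl=8 ssBbGGll=4 ssBbGgLL=4 ssBbGgLl=8 ssBbGgll=4 ssbbGGLL=4 ssbbGGLl=8 ssbbGGll=4 ssbbGgLL=4 ssbbGgLl=8 ssbbGgll=4
ssbbGGll hits 4/256; gcd=4; 4÷4/256÷4 = 1/64

P(ssbbGGll) = 1/64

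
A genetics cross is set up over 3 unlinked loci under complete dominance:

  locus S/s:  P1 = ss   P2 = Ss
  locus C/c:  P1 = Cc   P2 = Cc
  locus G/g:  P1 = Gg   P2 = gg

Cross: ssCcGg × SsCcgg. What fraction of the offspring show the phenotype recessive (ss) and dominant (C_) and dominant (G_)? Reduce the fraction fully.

ssCcGg gametes: sCG×2, sCg×2, scG×2, scg×2
SsCcgg gametes: SCg×2, Scg×2, sCg×2, scg×2
ssCcGg×SsCcgg grid (8·8=64): SsCCGg=4 SsCCgg=4 SsCcGg=8 SsCcgg=8 SsccGg=4 Ssccgg=4 ssCCGg=4 ssCCgg=4 ssCcGg=8 ssCcgg=8 ssccGg=4 ssccgg=4
ss C_ G_ hits 12/64; gcd=4; 12÷4/64÷4 = 3/16

P(ss C_ G_) = 3/16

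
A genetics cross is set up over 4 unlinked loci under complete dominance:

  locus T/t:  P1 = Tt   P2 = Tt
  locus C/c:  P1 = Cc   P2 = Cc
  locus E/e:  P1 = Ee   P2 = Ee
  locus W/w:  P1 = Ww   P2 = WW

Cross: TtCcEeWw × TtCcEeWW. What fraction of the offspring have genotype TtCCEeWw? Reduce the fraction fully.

P(TtCCEeWw) = 1/32

TtCcEeWw gametes: TCEW×1, TCEw×1, TCeW×1, TCew×1, TcEW×1, TcEw×1, TceW×1, Tcew×1, tCEW×1, tCEw×1, tCeW×1, tCew×1, tcEW×1, tcEw×1, tceW×1, tcew×1
TtCcEeWW gametes: TCEW×2, TCeW×2, TcEW×2, TceW×2, tCEW×2, tCeW×2, tcEW×2, tceW×2
TtCcEeWw×TtCcEeWW grid (16·16=256): TTCCEEWW=2 TTCCEEWw=2 TTCCEeWW=4 TTCCEeWw=4 TTCCeeWW=2 TTCCeeWw=2 TTCcEEWW=4 TTCcEEWw=4 TTCcEeWW=8 TTCcEeWw=8 TTCceeWW=4 TTCceeWw=4 TTccEEWW=2 TTccEEWw=2 TTccEeWW=4 TTccEeWw=4 TTcceeWW=2 TTcceeWw=2 TtCCEEWW=4 TtCCEEWw=4 TtCCEeWW=8 TtCCEeWw=8 TtCCeeWW=4 TtCCeeWw=4 TtCcEEWW=8 TtCcEEWw=8 TtCcEeWW=16 TtCcEeWw=16 TtCceeWW=8 TtCceeWw=8 TtccEEWW=4 TtccEEWw=4 TtccEeWW=8 TtccEeWw=8 TtcceeWW=4 TtcceeWw=4 ttCCEEWW=2 ttCCEEWw=2 ttCCEeWW=4 ttCCEeWw=4 ttCCeeWW=2 ttCCeeWw=2 ttCcEEWW=4 ttCcEEWw=4 ttCcEeWW=8 ttCcEeWw=8 ttCceeWW=4 ttCceeWw=4 ttccEEWW=2 ttccEEWw=2 ttccEeWW=4 ttccEeWw=4 ttcceeWW=2 ttcceeWw=2
TtCCEeWw hits 8/256; gcd=8; 8÷8/256÷8 = 1/32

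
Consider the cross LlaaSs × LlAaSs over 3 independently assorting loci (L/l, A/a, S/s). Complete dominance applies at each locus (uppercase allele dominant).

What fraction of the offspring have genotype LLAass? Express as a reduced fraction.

P(LLAass) = 1/32

LlaaSs gametes: LaS×2, Las×2, laS×2, las×2
LlAaSs gametes: LAS×1, LAs×1, LaS×1, Las×1, lAS×1, lAs×1, laS×1, las×1
LlaaSs×LlAaSs grid (8·8=64): LLAaSS=2 LLAaSs=4 LLAass=2 LLaaSS=2 LLaaSs=4 LLaass=2 LlAaSS=4 LlAaSs=8 LlAass=4 LlaaSS=4 LlaaSs=8 Llaass=4 llAaSS=2 llAaSs=4 llAass=2 llaaSS=2 llaaSs=4 llaass=2
LLAass hits 2/64; gcd=2; 2÷2/64÷2 = 1/32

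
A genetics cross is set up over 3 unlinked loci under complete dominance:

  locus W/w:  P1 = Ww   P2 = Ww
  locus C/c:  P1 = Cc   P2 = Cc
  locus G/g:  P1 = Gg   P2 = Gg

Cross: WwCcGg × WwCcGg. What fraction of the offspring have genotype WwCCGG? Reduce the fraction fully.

P(WwCCGG) = 1/32

WwCcGg gametes: WCG×1, WCg×1, WcG×1, Wcg×1, wCG×1, wCg×1, wcG×1, wcg×1
WwCcGg gametes: WCG×1, WCg×1, WcG×1, Wcg×1, wCG×1, wCg×1, wcG×1, wcg×1
WwCcGg×WwCcGg grid (8·8=64): WWCCGG=1 WWCCGg=2 WWCCgg=1 WWCcGG=2 WWCcGg=4 WWCcgg=2 WWccGG=1 WWccGg=2 WWccgg=1 WwCCGG=2 WwCCGg=4 WwCCgg=2 WwCcGG=4 WwCcGg=8 WwCcgg=4 WwccGG=2 WwccGg=4 Wwccgg=2 wwCCGG=1 wwCCGg=2 wwCCgg=1 wwCcGG=2 wwCcGg=4 wwCcgg=2 wwccGG=1 wwccGg=2 wwccgg=1
WwCCGG hits 2/64; gcd=2; 2÷2/64÷2 = 1/32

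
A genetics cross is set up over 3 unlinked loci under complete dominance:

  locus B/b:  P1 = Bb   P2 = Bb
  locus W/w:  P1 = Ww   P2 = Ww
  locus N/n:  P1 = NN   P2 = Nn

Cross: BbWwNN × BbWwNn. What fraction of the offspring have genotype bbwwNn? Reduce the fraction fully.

BbWwNN gametes: BWN×2, BwN×2, bWN×2, bwN×2
BbWwNn gametes: BWN×1, BWn×1, BwN×1, Bwn×1, bWN×1, bWn×1, bwN×1, bwn×1
BbWwNN×BbWwNn grid (8·8=64): BBWWNN=2 BBWWNn=2 BBWwNN=4 BBWwNn=4 BBwwNN=2 BBwwNn=2 BbWWNN=4 BbWWNn=4 BbWwNN=8 BbWwNn=8 BbwwNN=4 BbwwNn=4 bbWWNN=2 bbWWNn=2 bbWwNN=4 bbWwNn=4 bbwwNN=2 bbwwNn=2
bbwwNn hits 2/64; gcd=2; 2÷2/64÷2 = 1/32

P(bbwwNn) = 1/32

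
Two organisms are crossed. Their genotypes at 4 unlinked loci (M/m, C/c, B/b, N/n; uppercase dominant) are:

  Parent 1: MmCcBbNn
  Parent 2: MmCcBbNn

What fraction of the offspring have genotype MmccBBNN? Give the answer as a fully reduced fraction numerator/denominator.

MmCcBbNn gametes: MCBN×1, MCBn×1, MCbN×1, MCbn×1, McBN×1, McBn×1, McbN×1, Mcbn×1, mCBN×1, mCBn×1, mCbN×1, mCbn×1, mcBN×1, mcBn×1, mcbN×1, mcbn×1
MmCcBbNn gametes: MCBN×1, MCBn×1, MCbN×1, MCbn×1, McBN×1, McBn×1, McbN×1, Mcbn×1, mCBN×1, mCBn×1, mCbN×1, mCbn×1, mcBN×1, mcBn×1, mcbN×1, mcbn×1
MmCcBbNn×MmCcBbNn grid (16·16=256): MMCCBBNN=1 MMCCBBNn=2 MMCCBBnn=1 MMCCBbNN=2 MMCCBbNn=4 MMCCBbnn=2 MMCCbbNN=1 MMCCbbNn=2 MMCCbbnn=1 MMCcBBNN=2 MMCcBBNn=4 MMCcBBnn=2 MMCcBbNN=4 MMCcBbNn=8 MMCcBbnn=4 MMCcbbNN=2 MMCcbbNn=4 MMCcbbnn=2 MMccBBNN=1 MMccBBNn=2 MMccBBnn=1 MMccBbNN=2 MMccBbNn=4 MMccBbnn=2 MMccbbNN=1 MMccbbNn=2 MMccbbnn=1 MmCCBBNN=2 MmCCBBNn=4 MmCCBBnn=2 MmCCBbNN=4 MmCCBbNn=8 MmCCBbnn=4 MmCCbbNN=2 MmCCbbNn=4 MmCCbbnn=2 MmCcBBNN=4 MmCcBBNn=8 MmCcBBnn=4 MmCcBbNN=8 MmCcBbNn=16 MmCcBbnn=8 MmCcbbNN=4 MmCcbbNn=8 MmCcbbnn=4 MmccBBNN=2 MmccBBNn=4 MmccBBnn=2 MmccBbNN=4 MmccBbNn=8 MmccBbnn=4 MmccbbNN=2 MmccbbNn=4 Mmccbbnn=2 mmCCBBNN=1 mmCCBBNn=2 mmCCBBnn=1 mmCCBbNN=2 mmCCBbNn=4 mmCCBbnn=2 mmCCbbNN=1 mmCCbbNn=2 mmCCbbnn=1 mmCcBBNN=2 mmCcBBNn=4 mmCcBBnn=2 mmCcBbNN=4 mmCcBbNn=8 mmCcBbnn=4 mmCcbbNN=2 mmCcbbNn=4 mmCcbbnn=2 mmccBBNN=1 mmccBBNn=2 mmccBBnn=1 mmccBbNN=2 mmccBbNn=4 mmccBbnn=2 mmccbbNN=1 mmccbbNn=2 mmccbbnn=1
MmccBBNN hits 2/256; gcd=2; 2÷2/256÷2 = 1/128

P(MmccBBNN) = 1/128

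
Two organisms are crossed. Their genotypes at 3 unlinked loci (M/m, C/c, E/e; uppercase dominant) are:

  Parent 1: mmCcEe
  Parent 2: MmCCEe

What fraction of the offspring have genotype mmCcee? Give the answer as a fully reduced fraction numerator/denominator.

mmCcEe gametes: mCE×2, mCe×2, mcE×2, mce×2
MmCCEe gametes: MCE×2, MCe×2, mCE×2, mCe×2
mmCcEe×MmCCEe grid (8·8=64): MmCCEE=4 MmCCEe=8 MmCCee=4 MmCcEE=4 MmCcEe=8 MmCcee=4 mmCCEE=4 mmCCEe=8 mmCCee=4 mmCcEE=4 mmCcEe=8 mmCcee=4
mmCcee hits 4/64; gcd=4; 4÷4/64÷4 = 1/16

P(mmCcee) = 1/16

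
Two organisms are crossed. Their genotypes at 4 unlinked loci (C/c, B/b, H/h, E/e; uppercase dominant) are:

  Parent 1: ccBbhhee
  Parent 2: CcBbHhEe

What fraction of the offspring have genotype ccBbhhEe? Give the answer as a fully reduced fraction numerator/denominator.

ccBbhhee gametes: cBhe×8, cbhe×8
CcBbHhEe gametes: CBHE×1, CBHe×1, CBhE×1, CBhe×1, CbHE×1, CbHe×1, CbhE×1, Cbhe×1, cBHE×1, cBHe×1, cBhE×1, cBhe×1, cbHE×1, cbHe×1, cbhE×1, cbhe×1
ccBbhhee×CcBbHhEe grid (16·16=256): CcBBHhEe=8 CcBBHhee=8 CcBBhhEe=8 CcBBhhee=8 CcBbHhEe=16 CcBbHhee=16 CcBbhhEe=16 CcBbhhee=16 CcbbHhEe=8 CcbbHhee=8 CcbbhhEe=8 Ccbbhhee=8 ccBBHhEe=8 ccBBHhee=8 ccBBhhEe=8 ccBBhhee=8 ccBbHhEe=16 ccBbHhee=16 ccBbhhEe=16 ccBbhhee=16 ccbbHhEe=8 ccbbHhee=8 ccbbhhEe=8 ccbbhhee=8
ccBbhhEe hits 16/256; gcd=16; 16÷16/256÷16 = 1/16

P(ccBbhhEe) = 1/16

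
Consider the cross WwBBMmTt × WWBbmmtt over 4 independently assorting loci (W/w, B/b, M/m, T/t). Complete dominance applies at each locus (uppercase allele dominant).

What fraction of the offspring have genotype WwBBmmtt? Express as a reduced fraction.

WwBBMmTt gametes: WBMT×2, WBMt×2, WBmT×2, WBmt×2, wBMT×2, wBMt×2, wBmT×2, wBmt×2
WWBbmmtt gametes: WBmt×8, Wbmt×8
WwBBMmTt×WWBbmmtt grid (16·16=256): WWBBMmTt=16 WWBBMmtt=16 WWBBmmTt=16 WWBBmmtt=16 WWBbMmTt=16 WWBbMmtt=16 WWBbmmTt=16 WWBbmmtt=16 WwBBMmTt=16 WwBBMmtt=16 WwBBmmTt=16 WwBBmmtt=16 WwBbMmTt=16 WwBbMmtt=16 WwBbmmTt=16 WwBbmmtt=16
WwBBmmtt hits 16/256; gcd=16; 16÷16/256÷16 = 1/16

P(WwBBmmtt) = 1/16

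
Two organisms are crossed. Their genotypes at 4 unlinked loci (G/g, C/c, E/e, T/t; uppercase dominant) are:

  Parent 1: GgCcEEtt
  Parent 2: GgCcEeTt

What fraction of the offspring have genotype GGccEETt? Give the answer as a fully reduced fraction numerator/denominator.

P(GGccEETt) = 1/64

GgCcEEtt gametes: GCEt×4, GcEt×4, gCEt×4, gcEt×4
GgCcEeTt gametes: GCET×1, GCEt×1, GCeT×1, GCet×1, GcET×1, GcEt×1, GceT×1, Gcet×1, gCET×1, gCEt×1, gCeT×1, gCet×1, gcET×1, gcEt×1, gceT×1, gcet×1
GgCcEEtt×GgCcEeTt grid (16·16=256): GGCCEETt=4 GGCCEEtt=4 GGCCEeTt=4 GGCCEett=4 GGCcEETt=8 GGCcEEtt=8 GGCcEeTt=8 GGCcEett=8 GGccEETt=4 GGccEEtt=4 GGccEeTt=4 GGccEett=4 GgCCEETt=8 GgCCEEtt=8 GgCCEeTt=8 GgCCEett=8 GgCcEETt=16 GgCcEEtt=16 GgCcEeTt=16 GgCcEett=16 GgccEETt=8 GgccEEtt=8 GgccEeTt=8 GgccEett=8 ggCCEETt=4 ggCCEEtt=4 ggCCEeTt=4 ggCCEett=4 ggCcEETt=8 ggCcEEtt=8 ggCcEeTt=8 ggCcEett=8 ggccEETt=4 ggccEEtt=4 ggccEeTt=4 ggccEett=4
GGccEETt hits 4/256; gcd=4; 4÷4/256÷4 = 1/64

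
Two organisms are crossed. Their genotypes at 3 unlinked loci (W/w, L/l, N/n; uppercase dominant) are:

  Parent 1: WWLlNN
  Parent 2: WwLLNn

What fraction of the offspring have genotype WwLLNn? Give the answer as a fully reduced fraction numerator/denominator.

P(WwLLNn) = 1/8

WWLlNN gametes: WLN×4, WlN×4
WwLLNn gametes: WLN×2, WLn×2, wLN×2, wLn×2
WWLlNN×WwLLNn grid (8·8=64): WWLLNN=8 WWLLNn=8 WWLlNN=8 WWLlNn=8 WwLLNN=8 WwLLNn=8 WwLlNN=8 WwLlNn=8
WwLLNn hits 8/64; gcd=8; 8÷8/64÷8 = 1/8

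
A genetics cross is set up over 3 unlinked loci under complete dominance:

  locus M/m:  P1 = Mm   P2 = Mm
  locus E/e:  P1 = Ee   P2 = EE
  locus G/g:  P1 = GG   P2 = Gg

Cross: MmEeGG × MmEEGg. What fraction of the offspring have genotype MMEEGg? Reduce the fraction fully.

MmEeGG gametes: MEG×2, MeG×2, mEG×2, meG×2
MmEEGg gametes: MEG×2, MEg×2, mEG×2, mEg×2
MmEeGG×MmEEGg grid (8·8=64): MMEEGG=4 MMEEGg=4 MMEeGG=4 MMEeGg=4 MmEEGG=8 MmEEGg=8 MmEeGG=8 MmEeGg=8 mmEEGG=4 mmEEGg=4 mmEeGG=4 mmEeGg=4
MMEEGg hits 4/64; gcd=4; 4÷4/64÷4 = 1/16

P(MMEEGg) = 1/16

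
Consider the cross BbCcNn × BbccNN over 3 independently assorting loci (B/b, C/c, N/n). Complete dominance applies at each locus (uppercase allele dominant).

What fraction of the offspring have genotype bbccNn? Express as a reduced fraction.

BbCcNn gametes: BCN×1, BCn×1, BcN×1, Bcn×1, bCN×1, bCn×1, bcN×1, bcn×1
BbccNN gametes: BcN×4, bcN×4
BbCcNn×BbccNN grid (8·8=64): BBCcNN=4 BBCcNn=4 BBccNN=4 BBccNn=4 BbCcNN=8 BbCcNn=8 BbccNN=8 BbccNn=8 bbCcNN=4 bbCcNn=4 bbccNN=4 bbccNn=4
bbccNn hits 4/64; gcd=4; 4÷4/64÷4 = 1/16

P(bbccNn) = 1/16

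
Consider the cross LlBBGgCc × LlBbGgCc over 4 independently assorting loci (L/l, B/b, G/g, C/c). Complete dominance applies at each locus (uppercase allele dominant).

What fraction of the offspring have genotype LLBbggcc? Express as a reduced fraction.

LlBBGgCc gametes: LBGC×2, LBGc×2, LBgC×2, LBgc×2, lBGC×2, lBGc×2, lBgC×2, lBgc×2
LlBbGgCc gametes: LBGC×1, LBGc×1, LBgC×1, LBgc×1, LbGC×1, LbGc×1, LbgC×1, Lbgc×1, lBGC×1, lBGc×1, lBgC×1, lBgc×1, lbGC×1, lbGc×1, lbgC×1, lbgc×1
LlBBGgCc×LlBbGgCc grid (16·16=256): LLBBGGCC=2 LLBBGGCc=4 LLBBGGcc=2 LLBBGgCC=4 LLBBGgCc=8 LLBBGgcc=4 LLBBggCC=2 LLBBggCc=4 LLBBggcc=2 LLBbGGCC=2 LLBbGGCc=4 LLBbGGcc=2 LLBbGgCC=4 LLBbGgCc=8 LLBbGgcc=4 LLBbggCC=2 LLBbggCc=4 LLBbggcc=2 LlBBGGCC=4 LlBBGGCc=8 LlBBGGcc=4 LlBBGgCC=8 LlBBGgCc=16 LlBBGgcc=8 LlBBggCC=4 LlBBggCc=8 LlBBggcc=4 LlBbGGCC=4 LlBbGGCc=8 LlBbGGcc=4 LlBbGgCC=8 LlBbGgCc=16 LlBbGgcc=8 LlBbggCC=4 LlBbggCc=8 LlBbggcc=4 llBBGGCC=2 llBBGGCc=4 llBBGGcc=2 llBBGgCC=4 llBBGgCc=8 llBBGgcc=4 llBBggCC=2 llBBggCc=4 llBBggcc=2 llBbGGCC=2 llBbGGCc=4 llBbGGcc=2 llBbGgCC=4 llBbGgCc=8 llBbGgcc=4 llBbggCC=2 llBbggCc=4 llBbggcc=2
LLBbggcc hits 2/256; gcd=2; 2÷2/256÷2 = 1/128

P(LLBbggcc) = 1/128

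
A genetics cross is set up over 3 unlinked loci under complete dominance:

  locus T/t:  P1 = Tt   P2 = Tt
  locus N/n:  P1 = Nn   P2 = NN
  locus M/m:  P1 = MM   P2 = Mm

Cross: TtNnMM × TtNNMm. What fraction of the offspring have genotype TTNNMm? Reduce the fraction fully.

P(TTNNMm) = 1/16

TtNnMM gametes: TNM×2, TnM×2, tNM×2, tnM×2
TtNNMm gametes: TNM×2, TNm×2, tNM×2, tNm×2
TtNnMM×TtNNMm grid (8·8=64): TTNNMM=4 TTNNMm=4 TTNnMM=4 TTNnMm=4 TtNNMM=8 TtNNMm=8 TtNnMM=8 TtNnMm=8 ttNNMM=4 ttNNMm=4 ttNnMM=4 ttNnMm=4
TTNNMm hits 4/64; gcd=4; 4÷4/64÷4 = 1/16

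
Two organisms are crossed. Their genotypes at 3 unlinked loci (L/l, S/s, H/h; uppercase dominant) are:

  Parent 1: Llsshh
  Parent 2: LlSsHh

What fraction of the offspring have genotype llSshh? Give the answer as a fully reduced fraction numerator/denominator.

P(llSshh) = 1/16

Llsshh gametes: Lsh×4, lsh×4
LlSsHh gametes: LSH×1, LSh×1, LsH×1, Lsh×1, lSH×1, lSh×1, lsH×1, lsh×1
Llsshh×LlSsHh grid (8·8=64): LLSsHh=4 LLSshh=4 LLssHh=4 LLsshh=4 LlSsHh=8 LlSshh=8 LlssHh=8 Llsshh=8 llSsHh=4 llSshh=4 llssHh=4 llsshh=4
llSshh hits 4/64; gcd=4; 4÷4/64÷4 = 1/16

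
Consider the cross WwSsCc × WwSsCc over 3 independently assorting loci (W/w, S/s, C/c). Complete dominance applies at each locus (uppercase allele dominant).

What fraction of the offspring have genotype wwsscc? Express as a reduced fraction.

P(wwsscc) = 1/64

WwSsCc gametes: WSC×1, WSc×1, WsC×1, Wsc×1, wSC×1, wSc×1, wsC×1, wsc×1
WwSsCc gametes: WSC×1, WSc×1, WsC×1, Wsc×1, wSC×1, wSc×1, wsC×1, wsc×1
WwSsCc×WwSsCc grid (8·8=64): WWSSCC=1 WWSSCc=2 WWSScc=1 WWSsCC=2 WWSsCc=4 WWSscc=2 WWssCC=1 WWssCc=2 WWsscc=1 WwSSCC=2 WwSSCc=4 WwSScc=2 WwSsCC=4 WwSsCc=8 WwSscc=4 WwssCC=2 WwssCc=4 Wwsscc=2 wwSSCC=1 wwSSCc=2 wwSScc=1 wwSsCC=2 wwSsCc=4 wwSscc=2 wwssCC=1 wwssCc=2 wwsscc=1
wwsscc hits 1/64; gcd=1; 1÷1/64÷1 = 1/64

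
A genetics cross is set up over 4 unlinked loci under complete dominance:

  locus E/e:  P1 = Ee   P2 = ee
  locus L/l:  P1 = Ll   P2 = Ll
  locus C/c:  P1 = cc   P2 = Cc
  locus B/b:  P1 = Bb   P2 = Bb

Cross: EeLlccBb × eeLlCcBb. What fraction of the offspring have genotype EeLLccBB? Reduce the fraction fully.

P(EeLLccBB) = 1/64

EeLlccBb gametes: ELcB×2, ELcb×2, ElcB×2, Elcb×2, eLcB×2, eLcb×2, elcB×2, elcb×2
eeLlCcBb gametes: eLCB×2, eLCb×2, eLcB×2, eLcb×2, elCB×2, elCb×2, elcB×2, elcb×2
EeLlccBb×eeLlCcBb grid (16·16=256): EeLLCcBB=4 EeLLCcBb=8 EeLLCcbb=4 EeLLccBB=4 EeLLccBb=8 EeLLccbb=4 EeLlCcBB=8 EeLlCcBb=16 EeLlCcbb=8 EeLlccBB=8 EeLlccBb=16 EeLlccbb=8 EellCcBB=4 EellCcBb=8 EellCcbb=4 EellccBB=4 EellccBb=8 Eellccbb=4 eeLLCcBB=4 eeLLCcBb=8 eeLLCcbb=4 eeLLccBB=4 eeLLccBb=8 eeLLccbb=4 eeLlCcBB=8 eeLlCcBb=16 eeLlCcbb=8 eeLlccBB=8 eeLlccBb=16 eeLlccbb=8 eellCcBB=4 eellCcBb=8 eellCcbb=4 eellccBB=4 eellccBb=8 eellccbb=4
EeLLccBB hits 4/256; gcd=4; 4÷4/256÷4 = 1/64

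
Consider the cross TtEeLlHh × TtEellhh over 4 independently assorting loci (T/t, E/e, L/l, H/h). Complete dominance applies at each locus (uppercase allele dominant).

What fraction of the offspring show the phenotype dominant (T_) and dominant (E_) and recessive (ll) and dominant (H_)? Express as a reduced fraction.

P(T_ E_ ll H_) = 9/64

TtEeLlHh gametes: TELH×1, TELh×1, TElH×1, TElh×1, TeLH×1, TeLh×1, TelH×1, Telh×1, tELH×1, tELh×1, tElH×1, tElh×1, teLH×1, teLh×1, telH×1, telh×1
TtEellhh gametes: TElh×4, Telh×4, tElh×4, telh×4
TtEeLlHh×TtEellhh grid (16·16=256): TTEELlHh=4 TTEELlhh=4 TTEEllHh=4 TTEEllhh=4 TTEeLlHh=8 TTEeLlhh=8 TTEellHh=8 TTEellhh=8 TTeeLlHh=4 TTeeLlhh=4 TTeellHh=4 TTeellhh=4 TtEELlHh=8 TtEELlhh=8 TtEEllHh=8 TtEEllhh=8 TtEeLlHh=16 TtEeLlhh=16 TtEellHh=16 TtEellhh=16 TteeLlHh=8 TteeLlhh=8 TteellHh=8 Tteellhh=8 ttEELlHh=4 ttEELlhh=4 ttEEllHh=4 ttEEllhh=4 ttEeLlHh=8 ttEeLlhh=8 ttEellHh=8 ttEellhh=8 tteeLlHh=4 tteeLlhh=4 tteellHh=4 tteellhh=4
T_ E_ ll H_ hits 36/256; gcd=4; 36÷4/256÷4 = 9/64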